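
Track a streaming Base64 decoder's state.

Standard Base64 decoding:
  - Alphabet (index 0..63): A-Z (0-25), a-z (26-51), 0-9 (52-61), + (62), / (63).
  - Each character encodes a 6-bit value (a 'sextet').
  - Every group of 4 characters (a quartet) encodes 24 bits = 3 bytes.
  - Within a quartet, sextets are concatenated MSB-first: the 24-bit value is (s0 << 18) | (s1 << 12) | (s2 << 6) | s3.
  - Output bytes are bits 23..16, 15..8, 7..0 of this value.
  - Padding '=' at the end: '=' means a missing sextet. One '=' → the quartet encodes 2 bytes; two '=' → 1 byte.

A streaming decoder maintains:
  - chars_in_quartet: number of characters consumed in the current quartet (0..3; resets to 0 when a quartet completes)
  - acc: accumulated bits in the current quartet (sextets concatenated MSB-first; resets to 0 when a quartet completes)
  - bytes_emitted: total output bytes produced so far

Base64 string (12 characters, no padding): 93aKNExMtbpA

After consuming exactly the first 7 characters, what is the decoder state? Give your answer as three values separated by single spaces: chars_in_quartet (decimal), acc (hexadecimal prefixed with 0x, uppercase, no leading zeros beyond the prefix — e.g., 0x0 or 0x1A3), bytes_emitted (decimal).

After char 0 ('9'=61): chars_in_quartet=1 acc=0x3D bytes_emitted=0
After char 1 ('3'=55): chars_in_quartet=2 acc=0xF77 bytes_emitted=0
After char 2 ('a'=26): chars_in_quartet=3 acc=0x3DDDA bytes_emitted=0
After char 3 ('K'=10): chars_in_quartet=4 acc=0xF7768A -> emit F7 76 8A, reset; bytes_emitted=3
After char 4 ('N'=13): chars_in_quartet=1 acc=0xD bytes_emitted=3
After char 5 ('E'=4): chars_in_quartet=2 acc=0x344 bytes_emitted=3
After char 6 ('x'=49): chars_in_quartet=3 acc=0xD131 bytes_emitted=3

Answer: 3 0xD131 3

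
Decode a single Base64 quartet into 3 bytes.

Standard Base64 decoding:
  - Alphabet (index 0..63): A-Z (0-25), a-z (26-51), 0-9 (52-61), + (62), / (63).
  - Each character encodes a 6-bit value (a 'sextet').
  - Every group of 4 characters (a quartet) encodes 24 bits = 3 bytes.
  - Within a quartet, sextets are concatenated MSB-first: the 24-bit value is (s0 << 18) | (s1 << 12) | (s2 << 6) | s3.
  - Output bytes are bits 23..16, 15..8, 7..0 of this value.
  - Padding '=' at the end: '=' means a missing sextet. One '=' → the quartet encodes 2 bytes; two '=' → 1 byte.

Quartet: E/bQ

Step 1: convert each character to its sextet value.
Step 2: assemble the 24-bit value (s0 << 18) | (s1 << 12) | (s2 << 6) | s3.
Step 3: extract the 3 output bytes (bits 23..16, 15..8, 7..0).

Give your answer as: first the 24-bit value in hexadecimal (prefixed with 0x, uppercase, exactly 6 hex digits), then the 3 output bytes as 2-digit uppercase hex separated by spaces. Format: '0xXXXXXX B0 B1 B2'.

Answer: 0x13F6D0 13 F6 D0

Derivation:
Sextets: E=4, /=63, b=27, Q=16
24-bit: (4<<18) | (63<<12) | (27<<6) | 16
      = 0x100000 | 0x03F000 | 0x0006C0 | 0x000010
      = 0x13F6D0
Bytes: (v>>16)&0xFF=13, (v>>8)&0xFF=F6, v&0xFF=D0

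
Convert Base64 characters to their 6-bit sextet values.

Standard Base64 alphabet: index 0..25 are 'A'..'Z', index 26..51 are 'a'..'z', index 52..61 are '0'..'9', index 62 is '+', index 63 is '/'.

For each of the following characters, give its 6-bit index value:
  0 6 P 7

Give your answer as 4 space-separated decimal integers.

Answer: 52 58 15 59

Derivation:
'0': 0..9 range, 52 + ord('0') − ord('0') = 52
'6': 0..9 range, 52 + ord('6') − ord('0') = 58
'P': A..Z range, ord('P') − ord('A') = 15
'7': 0..9 range, 52 + ord('7') − ord('0') = 59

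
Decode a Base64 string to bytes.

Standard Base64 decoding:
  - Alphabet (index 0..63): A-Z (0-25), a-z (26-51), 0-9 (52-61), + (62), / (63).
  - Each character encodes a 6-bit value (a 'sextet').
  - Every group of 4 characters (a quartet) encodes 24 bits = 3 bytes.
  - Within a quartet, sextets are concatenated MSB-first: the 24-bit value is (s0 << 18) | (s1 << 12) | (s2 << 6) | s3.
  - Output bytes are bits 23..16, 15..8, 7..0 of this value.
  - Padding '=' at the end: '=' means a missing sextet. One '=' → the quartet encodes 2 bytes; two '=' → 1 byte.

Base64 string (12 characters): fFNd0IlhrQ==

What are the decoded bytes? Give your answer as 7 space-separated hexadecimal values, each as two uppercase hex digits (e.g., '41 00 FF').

After char 0 ('f'=31): chars_in_quartet=1 acc=0x1F bytes_emitted=0
After char 1 ('F'=5): chars_in_quartet=2 acc=0x7C5 bytes_emitted=0
After char 2 ('N'=13): chars_in_quartet=3 acc=0x1F14D bytes_emitted=0
After char 3 ('d'=29): chars_in_quartet=4 acc=0x7C535D -> emit 7C 53 5D, reset; bytes_emitted=3
After char 4 ('0'=52): chars_in_quartet=1 acc=0x34 bytes_emitted=3
After char 5 ('I'=8): chars_in_quartet=2 acc=0xD08 bytes_emitted=3
After char 6 ('l'=37): chars_in_quartet=3 acc=0x34225 bytes_emitted=3
After char 7 ('h'=33): chars_in_quartet=4 acc=0xD08961 -> emit D0 89 61, reset; bytes_emitted=6
After char 8 ('r'=43): chars_in_quartet=1 acc=0x2B bytes_emitted=6
After char 9 ('Q'=16): chars_in_quartet=2 acc=0xAD0 bytes_emitted=6
Padding '==': partial quartet acc=0xAD0 -> emit AD; bytes_emitted=7

Answer: 7C 53 5D D0 89 61 AD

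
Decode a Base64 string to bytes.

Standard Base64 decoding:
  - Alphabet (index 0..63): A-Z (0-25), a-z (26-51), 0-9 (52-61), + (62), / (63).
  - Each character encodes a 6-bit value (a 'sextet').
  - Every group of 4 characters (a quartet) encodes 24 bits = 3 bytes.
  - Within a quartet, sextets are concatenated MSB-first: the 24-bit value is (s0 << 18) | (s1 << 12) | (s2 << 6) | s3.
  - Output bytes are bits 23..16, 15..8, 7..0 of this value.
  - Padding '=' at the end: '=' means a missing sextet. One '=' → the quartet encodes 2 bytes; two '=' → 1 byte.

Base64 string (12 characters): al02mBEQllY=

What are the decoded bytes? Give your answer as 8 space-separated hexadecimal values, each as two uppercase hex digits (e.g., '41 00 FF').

Answer: 6A 5D 36 98 11 10 96 56

Derivation:
After char 0 ('a'=26): chars_in_quartet=1 acc=0x1A bytes_emitted=0
After char 1 ('l'=37): chars_in_quartet=2 acc=0x6A5 bytes_emitted=0
After char 2 ('0'=52): chars_in_quartet=3 acc=0x1A974 bytes_emitted=0
After char 3 ('2'=54): chars_in_quartet=4 acc=0x6A5D36 -> emit 6A 5D 36, reset; bytes_emitted=3
After char 4 ('m'=38): chars_in_quartet=1 acc=0x26 bytes_emitted=3
After char 5 ('B'=1): chars_in_quartet=2 acc=0x981 bytes_emitted=3
After char 6 ('E'=4): chars_in_quartet=3 acc=0x26044 bytes_emitted=3
After char 7 ('Q'=16): chars_in_quartet=4 acc=0x981110 -> emit 98 11 10, reset; bytes_emitted=6
After char 8 ('l'=37): chars_in_quartet=1 acc=0x25 bytes_emitted=6
After char 9 ('l'=37): chars_in_quartet=2 acc=0x965 bytes_emitted=6
After char 10 ('Y'=24): chars_in_quartet=3 acc=0x25958 bytes_emitted=6
Padding '=': partial quartet acc=0x25958 -> emit 96 56; bytes_emitted=8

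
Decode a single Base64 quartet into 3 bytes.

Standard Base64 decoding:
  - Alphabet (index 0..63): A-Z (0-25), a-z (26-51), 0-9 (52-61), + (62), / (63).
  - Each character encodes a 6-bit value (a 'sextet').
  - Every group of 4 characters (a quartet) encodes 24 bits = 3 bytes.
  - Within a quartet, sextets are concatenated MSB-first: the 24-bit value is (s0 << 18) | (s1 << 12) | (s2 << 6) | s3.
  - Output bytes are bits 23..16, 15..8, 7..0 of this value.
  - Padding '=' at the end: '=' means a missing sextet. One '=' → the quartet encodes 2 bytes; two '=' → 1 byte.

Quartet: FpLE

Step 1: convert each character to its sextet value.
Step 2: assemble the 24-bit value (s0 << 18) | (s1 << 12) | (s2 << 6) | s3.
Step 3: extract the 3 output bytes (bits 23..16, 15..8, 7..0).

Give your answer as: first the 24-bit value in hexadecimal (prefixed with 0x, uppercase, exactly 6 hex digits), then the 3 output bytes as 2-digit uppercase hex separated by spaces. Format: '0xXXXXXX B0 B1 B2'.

Sextets: F=5, p=41, L=11, E=4
24-bit: (5<<18) | (41<<12) | (11<<6) | 4
      = 0x140000 | 0x029000 | 0x0002C0 | 0x000004
      = 0x1692C4
Bytes: (v>>16)&0xFF=16, (v>>8)&0xFF=92, v&0xFF=C4

Answer: 0x1692C4 16 92 C4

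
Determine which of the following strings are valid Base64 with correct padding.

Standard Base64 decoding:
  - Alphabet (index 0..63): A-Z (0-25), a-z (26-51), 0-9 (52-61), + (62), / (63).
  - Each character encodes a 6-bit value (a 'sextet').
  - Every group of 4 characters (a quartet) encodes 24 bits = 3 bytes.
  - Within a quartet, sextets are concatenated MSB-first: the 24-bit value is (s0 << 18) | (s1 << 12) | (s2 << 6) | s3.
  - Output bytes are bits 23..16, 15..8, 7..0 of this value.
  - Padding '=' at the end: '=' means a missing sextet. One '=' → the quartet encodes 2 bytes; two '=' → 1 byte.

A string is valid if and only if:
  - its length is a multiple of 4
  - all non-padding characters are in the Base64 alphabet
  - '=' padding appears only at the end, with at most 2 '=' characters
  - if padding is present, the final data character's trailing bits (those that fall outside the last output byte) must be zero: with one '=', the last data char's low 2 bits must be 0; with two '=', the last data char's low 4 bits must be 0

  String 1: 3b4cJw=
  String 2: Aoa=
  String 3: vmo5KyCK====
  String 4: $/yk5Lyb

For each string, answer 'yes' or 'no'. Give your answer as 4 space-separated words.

Answer: no no no no

Derivation:
String 1: '3b4cJw=' → invalid (len=7 not mult of 4)
String 2: 'Aoa=' → invalid (bad trailing bits)
String 3: 'vmo5KyCK====' → invalid (4 pad chars (max 2))
String 4: '$/yk5Lyb' → invalid (bad char(s): ['$'])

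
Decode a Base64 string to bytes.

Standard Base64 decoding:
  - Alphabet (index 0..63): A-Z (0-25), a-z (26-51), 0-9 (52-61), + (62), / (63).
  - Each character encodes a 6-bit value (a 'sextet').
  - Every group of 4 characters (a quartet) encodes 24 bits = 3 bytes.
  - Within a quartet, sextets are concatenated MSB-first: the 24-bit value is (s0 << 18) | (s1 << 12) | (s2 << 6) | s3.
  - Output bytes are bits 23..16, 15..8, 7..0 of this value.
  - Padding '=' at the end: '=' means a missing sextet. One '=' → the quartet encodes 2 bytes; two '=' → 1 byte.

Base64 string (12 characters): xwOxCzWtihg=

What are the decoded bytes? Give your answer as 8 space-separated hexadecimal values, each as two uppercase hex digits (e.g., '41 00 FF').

After char 0 ('x'=49): chars_in_quartet=1 acc=0x31 bytes_emitted=0
After char 1 ('w'=48): chars_in_quartet=2 acc=0xC70 bytes_emitted=0
After char 2 ('O'=14): chars_in_quartet=3 acc=0x31C0E bytes_emitted=0
After char 3 ('x'=49): chars_in_quartet=4 acc=0xC703B1 -> emit C7 03 B1, reset; bytes_emitted=3
After char 4 ('C'=2): chars_in_quartet=1 acc=0x2 bytes_emitted=3
After char 5 ('z'=51): chars_in_quartet=2 acc=0xB3 bytes_emitted=3
After char 6 ('W'=22): chars_in_quartet=3 acc=0x2CD6 bytes_emitted=3
After char 7 ('t'=45): chars_in_quartet=4 acc=0xB35AD -> emit 0B 35 AD, reset; bytes_emitted=6
After char 8 ('i'=34): chars_in_quartet=1 acc=0x22 bytes_emitted=6
After char 9 ('h'=33): chars_in_quartet=2 acc=0x8A1 bytes_emitted=6
After char 10 ('g'=32): chars_in_quartet=3 acc=0x22860 bytes_emitted=6
Padding '=': partial quartet acc=0x22860 -> emit 8A 18; bytes_emitted=8

Answer: C7 03 B1 0B 35 AD 8A 18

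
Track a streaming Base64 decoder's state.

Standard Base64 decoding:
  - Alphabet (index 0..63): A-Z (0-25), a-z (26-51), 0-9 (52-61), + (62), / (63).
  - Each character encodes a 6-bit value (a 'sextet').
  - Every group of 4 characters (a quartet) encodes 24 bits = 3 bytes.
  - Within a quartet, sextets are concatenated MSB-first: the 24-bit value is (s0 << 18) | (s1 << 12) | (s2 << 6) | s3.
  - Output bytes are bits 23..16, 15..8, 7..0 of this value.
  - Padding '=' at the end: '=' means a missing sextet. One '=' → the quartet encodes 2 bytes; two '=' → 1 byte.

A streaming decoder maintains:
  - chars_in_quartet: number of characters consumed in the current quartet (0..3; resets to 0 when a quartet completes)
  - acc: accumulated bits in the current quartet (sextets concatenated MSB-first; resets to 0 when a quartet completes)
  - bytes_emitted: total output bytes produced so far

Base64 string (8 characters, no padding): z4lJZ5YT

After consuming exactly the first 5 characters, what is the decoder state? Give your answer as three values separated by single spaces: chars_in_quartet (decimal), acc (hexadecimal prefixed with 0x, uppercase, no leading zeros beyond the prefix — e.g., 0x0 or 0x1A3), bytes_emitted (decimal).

Answer: 1 0x19 3

Derivation:
After char 0 ('z'=51): chars_in_quartet=1 acc=0x33 bytes_emitted=0
After char 1 ('4'=56): chars_in_quartet=2 acc=0xCF8 bytes_emitted=0
After char 2 ('l'=37): chars_in_quartet=3 acc=0x33E25 bytes_emitted=0
After char 3 ('J'=9): chars_in_quartet=4 acc=0xCF8949 -> emit CF 89 49, reset; bytes_emitted=3
After char 4 ('Z'=25): chars_in_quartet=1 acc=0x19 bytes_emitted=3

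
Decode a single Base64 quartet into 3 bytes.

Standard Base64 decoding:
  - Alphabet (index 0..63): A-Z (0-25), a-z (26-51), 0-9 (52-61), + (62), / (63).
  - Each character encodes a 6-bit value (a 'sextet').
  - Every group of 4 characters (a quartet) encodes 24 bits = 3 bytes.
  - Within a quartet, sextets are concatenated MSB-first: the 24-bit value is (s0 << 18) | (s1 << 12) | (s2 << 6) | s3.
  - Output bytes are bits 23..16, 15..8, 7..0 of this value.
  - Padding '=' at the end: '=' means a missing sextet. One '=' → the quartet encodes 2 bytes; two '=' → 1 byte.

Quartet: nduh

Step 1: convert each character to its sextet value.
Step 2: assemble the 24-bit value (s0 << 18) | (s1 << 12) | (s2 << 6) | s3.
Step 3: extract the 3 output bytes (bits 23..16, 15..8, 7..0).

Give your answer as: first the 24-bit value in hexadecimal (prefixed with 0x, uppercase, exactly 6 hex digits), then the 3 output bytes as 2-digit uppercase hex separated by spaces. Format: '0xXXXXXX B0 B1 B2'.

Sextets: n=39, d=29, u=46, h=33
24-bit: (39<<18) | (29<<12) | (46<<6) | 33
      = 0x9C0000 | 0x01D000 | 0x000B80 | 0x000021
      = 0x9DDBA1
Bytes: (v>>16)&0xFF=9D, (v>>8)&0xFF=DB, v&0xFF=A1

Answer: 0x9DDBA1 9D DB A1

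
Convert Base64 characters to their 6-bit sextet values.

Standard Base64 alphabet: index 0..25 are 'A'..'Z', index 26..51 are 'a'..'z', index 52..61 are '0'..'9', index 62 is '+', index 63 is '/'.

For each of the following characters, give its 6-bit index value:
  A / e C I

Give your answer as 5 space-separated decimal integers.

'A': A..Z range, ord('A') − ord('A') = 0
'/': index 63
'e': a..z range, 26 + ord('e') − ord('a') = 30
'C': A..Z range, ord('C') − ord('A') = 2
'I': A..Z range, ord('I') − ord('A') = 8

Answer: 0 63 30 2 8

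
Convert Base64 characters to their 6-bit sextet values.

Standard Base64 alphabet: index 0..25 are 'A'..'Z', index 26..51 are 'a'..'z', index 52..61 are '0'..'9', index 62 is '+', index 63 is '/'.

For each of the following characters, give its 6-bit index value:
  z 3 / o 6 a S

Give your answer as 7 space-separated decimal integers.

'z': a..z range, 26 + ord('z') − ord('a') = 51
'3': 0..9 range, 52 + ord('3') − ord('0') = 55
'/': index 63
'o': a..z range, 26 + ord('o') − ord('a') = 40
'6': 0..9 range, 52 + ord('6') − ord('0') = 58
'a': a..z range, 26 + ord('a') − ord('a') = 26
'S': A..Z range, ord('S') − ord('A') = 18

Answer: 51 55 63 40 58 26 18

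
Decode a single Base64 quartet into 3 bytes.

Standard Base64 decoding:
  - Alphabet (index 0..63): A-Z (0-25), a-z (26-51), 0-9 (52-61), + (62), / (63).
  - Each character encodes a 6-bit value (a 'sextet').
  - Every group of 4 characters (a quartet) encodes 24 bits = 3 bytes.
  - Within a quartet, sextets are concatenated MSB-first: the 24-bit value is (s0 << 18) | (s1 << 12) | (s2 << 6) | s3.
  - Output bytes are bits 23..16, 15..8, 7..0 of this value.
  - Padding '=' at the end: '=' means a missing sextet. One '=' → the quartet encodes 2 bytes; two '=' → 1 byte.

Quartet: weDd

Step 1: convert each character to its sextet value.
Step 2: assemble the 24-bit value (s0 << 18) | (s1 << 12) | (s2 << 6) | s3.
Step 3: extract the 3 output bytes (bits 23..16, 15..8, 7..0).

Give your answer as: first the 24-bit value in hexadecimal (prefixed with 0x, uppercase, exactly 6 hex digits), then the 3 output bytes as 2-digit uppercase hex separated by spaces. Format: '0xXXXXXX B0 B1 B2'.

Sextets: w=48, e=30, D=3, d=29
24-bit: (48<<18) | (30<<12) | (3<<6) | 29
      = 0xC00000 | 0x01E000 | 0x0000C0 | 0x00001D
      = 0xC1E0DD
Bytes: (v>>16)&0xFF=C1, (v>>8)&0xFF=E0, v&0xFF=DD

Answer: 0xC1E0DD C1 E0 DD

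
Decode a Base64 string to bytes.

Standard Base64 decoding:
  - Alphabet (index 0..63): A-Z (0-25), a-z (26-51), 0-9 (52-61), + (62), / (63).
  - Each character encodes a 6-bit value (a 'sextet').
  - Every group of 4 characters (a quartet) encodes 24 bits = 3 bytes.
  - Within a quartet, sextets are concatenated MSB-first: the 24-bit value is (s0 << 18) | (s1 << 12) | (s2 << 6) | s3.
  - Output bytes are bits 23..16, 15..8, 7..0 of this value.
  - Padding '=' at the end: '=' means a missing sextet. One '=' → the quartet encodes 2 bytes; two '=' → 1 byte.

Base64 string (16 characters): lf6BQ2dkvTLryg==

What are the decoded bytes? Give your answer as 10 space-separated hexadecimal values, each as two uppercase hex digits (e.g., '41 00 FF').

After char 0 ('l'=37): chars_in_quartet=1 acc=0x25 bytes_emitted=0
After char 1 ('f'=31): chars_in_quartet=2 acc=0x95F bytes_emitted=0
After char 2 ('6'=58): chars_in_quartet=3 acc=0x257FA bytes_emitted=0
After char 3 ('B'=1): chars_in_quartet=4 acc=0x95FE81 -> emit 95 FE 81, reset; bytes_emitted=3
After char 4 ('Q'=16): chars_in_quartet=1 acc=0x10 bytes_emitted=3
After char 5 ('2'=54): chars_in_quartet=2 acc=0x436 bytes_emitted=3
After char 6 ('d'=29): chars_in_quartet=3 acc=0x10D9D bytes_emitted=3
After char 7 ('k'=36): chars_in_quartet=4 acc=0x436764 -> emit 43 67 64, reset; bytes_emitted=6
After char 8 ('v'=47): chars_in_quartet=1 acc=0x2F bytes_emitted=6
After char 9 ('T'=19): chars_in_quartet=2 acc=0xBD3 bytes_emitted=6
After char 10 ('L'=11): chars_in_quartet=3 acc=0x2F4CB bytes_emitted=6
After char 11 ('r'=43): chars_in_quartet=4 acc=0xBD32EB -> emit BD 32 EB, reset; bytes_emitted=9
After char 12 ('y'=50): chars_in_quartet=1 acc=0x32 bytes_emitted=9
After char 13 ('g'=32): chars_in_quartet=2 acc=0xCA0 bytes_emitted=9
Padding '==': partial quartet acc=0xCA0 -> emit CA; bytes_emitted=10

Answer: 95 FE 81 43 67 64 BD 32 EB CA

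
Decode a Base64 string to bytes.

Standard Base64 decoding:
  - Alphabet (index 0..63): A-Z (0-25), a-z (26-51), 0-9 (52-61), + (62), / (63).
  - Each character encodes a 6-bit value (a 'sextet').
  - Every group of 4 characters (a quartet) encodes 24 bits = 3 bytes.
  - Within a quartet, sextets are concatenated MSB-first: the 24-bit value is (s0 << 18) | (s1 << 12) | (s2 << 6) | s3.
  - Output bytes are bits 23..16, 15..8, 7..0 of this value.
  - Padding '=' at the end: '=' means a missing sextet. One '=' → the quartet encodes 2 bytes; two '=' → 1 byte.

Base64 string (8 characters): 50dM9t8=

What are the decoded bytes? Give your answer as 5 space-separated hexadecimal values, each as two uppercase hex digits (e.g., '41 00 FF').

Answer: E7 47 4C F6 DF

Derivation:
After char 0 ('5'=57): chars_in_quartet=1 acc=0x39 bytes_emitted=0
After char 1 ('0'=52): chars_in_quartet=2 acc=0xE74 bytes_emitted=0
After char 2 ('d'=29): chars_in_quartet=3 acc=0x39D1D bytes_emitted=0
After char 3 ('M'=12): chars_in_quartet=4 acc=0xE7474C -> emit E7 47 4C, reset; bytes_emitted=3
After char 4 ('9'=61): chars_in_quartet=1 acc=0x3D bytes_emitted=3
After char 5 ('t'=45): chars_in_quartet=2 acc=0xF6D bytes_emitted=3
After char 6 ('8'=60): chars_in_quartet=3 acc=0x3DB7C bytes_emitted=3
Padding '=': partial quartet acc=0x3DB7C -> emit F6 DF; bytes_emitted=5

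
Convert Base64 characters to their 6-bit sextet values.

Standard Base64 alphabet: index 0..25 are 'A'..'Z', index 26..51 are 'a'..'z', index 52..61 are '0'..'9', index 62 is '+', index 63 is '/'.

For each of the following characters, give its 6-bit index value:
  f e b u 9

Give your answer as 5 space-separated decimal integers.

Answer: 31 30 27 46 61

Derivation:
'f': a..z range, 26 + ord('f') − ord('a') = 31
'e': a..z range, 26 + ord('e') − ord('a') = 30
'b': a..z range, 26 + ord('b') − ord('a') = 27
'u': a..z range, 26 + ord('u') − ord('a') = 46
'9': 0..9 range, 52 + ord('9') − ord('0') = 61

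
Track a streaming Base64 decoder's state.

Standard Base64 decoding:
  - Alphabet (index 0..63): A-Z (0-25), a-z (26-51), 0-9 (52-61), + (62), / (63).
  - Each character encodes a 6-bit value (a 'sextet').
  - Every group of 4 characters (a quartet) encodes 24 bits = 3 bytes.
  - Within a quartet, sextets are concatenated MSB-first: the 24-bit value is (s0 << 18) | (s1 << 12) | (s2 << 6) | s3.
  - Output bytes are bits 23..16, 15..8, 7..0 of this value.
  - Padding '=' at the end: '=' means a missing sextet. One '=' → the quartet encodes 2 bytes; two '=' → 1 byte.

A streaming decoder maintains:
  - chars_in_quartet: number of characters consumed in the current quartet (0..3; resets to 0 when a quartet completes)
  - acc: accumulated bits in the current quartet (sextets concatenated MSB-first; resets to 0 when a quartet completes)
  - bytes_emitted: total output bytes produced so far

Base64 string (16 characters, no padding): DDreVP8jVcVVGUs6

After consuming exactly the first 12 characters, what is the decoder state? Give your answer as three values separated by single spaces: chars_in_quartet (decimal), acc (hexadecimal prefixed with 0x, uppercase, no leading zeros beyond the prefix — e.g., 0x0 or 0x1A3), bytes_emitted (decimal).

Answer: 0 0x0 9

Derivation:
After char 0 ('D'=3): chars_in_quartet=1 acc=0x3 bytes_emitted=0
After char 1 ('D'=3): chars_in_quartet=2 acc=0xC3 bytes_emitted=0
After char 2 ('r'=43): chars_in_quartet=3 acc=0x30EB bytes_emitted=0
After char 3 ('e'=30): chars_in_quartet=4 acc=0xC3ADE -> emit 0C 3A DE, reset; bytes_emitted=3
After char 4 ('V'=21): chars_in_quartet=1 acc=0x15 bytes_emitted=3
After char 5 ('P'=15): chars_in_quartet=2 acc=0x54F bytes_emitted=3
After char 6 ('8'=60): chars_in_quartet=3 acc=0x153FC bytes_emitted=3
After char 7 ('j'=35): chars_in_quartet=4 acc=0x54FF23 -> emit 54 FF 23, reset; bytes_emitted=6
After char 8 ('V'=21): chars_in_quartet=1 acc=0x15 bytes_emitted=6
After char 9 ('c'=28): chars_in_quartet=2 acc=0x55C bytes_emitted=6
After char 10 ('V'=21): chars_in_quartet=3 acc=0x15715 bytes_emitted=6
After char 11 ('V'=21): chars_in_quartet=4 acc=0x55C555 -> emit 55 C5 55, reset; bytes_emitted=9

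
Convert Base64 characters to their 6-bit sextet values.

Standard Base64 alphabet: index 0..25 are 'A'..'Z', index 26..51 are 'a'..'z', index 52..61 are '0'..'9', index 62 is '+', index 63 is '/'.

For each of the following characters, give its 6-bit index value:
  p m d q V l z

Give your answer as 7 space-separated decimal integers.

Answer: 41 38 29 42 21 37 51

Derivation:
'p': a..z range, 26 + ord('p') − ord('a') = 41
'm': a..z range, 26 + ord('m') − ord('a') = 38
'd': a..z range, 26 + ord('d') − ord('a') = 29
'q': a..z range, 26 + ord('q') − ord('a') = 42
'V': A..Z range, ord('V') − ord('A') = 21
'l': a..z range, 26 + ord('l') − ord('a') = 37
'z': a..z range, 26 + ord('z') − ord('a') = 51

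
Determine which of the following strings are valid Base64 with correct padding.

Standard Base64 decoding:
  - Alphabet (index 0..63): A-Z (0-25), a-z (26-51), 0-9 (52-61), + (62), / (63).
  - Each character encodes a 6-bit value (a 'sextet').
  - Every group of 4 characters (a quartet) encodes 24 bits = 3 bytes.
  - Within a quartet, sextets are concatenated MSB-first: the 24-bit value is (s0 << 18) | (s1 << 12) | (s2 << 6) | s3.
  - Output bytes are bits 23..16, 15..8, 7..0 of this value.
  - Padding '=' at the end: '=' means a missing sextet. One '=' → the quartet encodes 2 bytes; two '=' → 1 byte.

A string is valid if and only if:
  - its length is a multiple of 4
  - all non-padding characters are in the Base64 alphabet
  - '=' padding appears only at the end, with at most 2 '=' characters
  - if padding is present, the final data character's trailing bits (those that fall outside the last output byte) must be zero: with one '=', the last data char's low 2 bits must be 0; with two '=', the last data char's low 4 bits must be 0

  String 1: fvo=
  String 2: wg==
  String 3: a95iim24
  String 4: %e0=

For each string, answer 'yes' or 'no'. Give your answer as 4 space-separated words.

String 1: 'fvo=' → valid
String 2: 'wg==' → valid
String 3: 'a95iim24' → valid
String 4: '%e0=' → invalid (bad char(s): ['%'])

Answer: yes yes yes no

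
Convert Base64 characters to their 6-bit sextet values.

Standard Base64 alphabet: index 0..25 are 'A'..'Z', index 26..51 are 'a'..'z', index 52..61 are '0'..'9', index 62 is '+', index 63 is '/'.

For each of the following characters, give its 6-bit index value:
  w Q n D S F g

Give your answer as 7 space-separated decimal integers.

Answer: 48 16 39 3 18 5 32

Derivation:
'w': a..z range, 26 + ord('w') − ord('a') = 48
'Q': A..Z range, ord('Q') − ord('A') = 16
'n': a..z range, 26 + ord('n') − ord('a') = 39
'D': A..Z range, ord('D') − ord('A') = 3
'S': A..Z range, ord('S') − ord('A') = 18
'F': A..Z range, ord('F') − ord('A') = 5
'g': a..z range, 26 + ord('g') − ord('a') = 32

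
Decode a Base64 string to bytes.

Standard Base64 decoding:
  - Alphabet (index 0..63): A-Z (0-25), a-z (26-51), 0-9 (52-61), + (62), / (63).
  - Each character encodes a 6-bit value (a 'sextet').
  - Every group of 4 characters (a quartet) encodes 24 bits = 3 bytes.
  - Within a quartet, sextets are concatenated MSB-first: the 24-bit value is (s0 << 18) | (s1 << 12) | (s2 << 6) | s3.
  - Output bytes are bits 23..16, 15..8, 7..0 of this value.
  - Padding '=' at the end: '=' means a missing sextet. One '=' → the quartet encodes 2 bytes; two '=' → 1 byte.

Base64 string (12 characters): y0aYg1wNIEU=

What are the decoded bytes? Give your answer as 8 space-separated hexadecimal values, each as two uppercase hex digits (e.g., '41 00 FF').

After char 0 ('y'=50): chars_in_quartet=1 acc=0x32 bytes_emitted=0
After char 1 ('0'=52): chars_in_quartet=2 acc=0xCB4 bytes_emitted=0
After char 2 ('a'=26): chars_in_quartet=3 acc=0x32D1A bytes_emitted=0
After char 3 ('Y'=24): chars_in_quartet=4 acc=0xCB4698 -> emit CB 46 98, reset; bytes_emitted=3
After char 4 ('g'=32): chars_in_quartet=1 acc=0x20 bytes_emitted=3
After char 5 ('1'=53): chars_in_quartet=2 acc=0x835 bytes_emitted=3
After char 6 ('w'=48): chars_in_quartet=3 acc=0x20D70 bytes_emitted=3
After char 7 ('N'=13): chars_in_quartet=4 acc=0x835C0D -> emit 83 5C 0D, reset; bytes_emitted=6
After char 8 ('I'=8): chars_in_quartet=1 acc=0x8 bytes_emitted=6
After char 9 ('E'=4): chars_in_quartet=2 acc=0x204 bytes_emitted=6
After char 10 ('U'=20): chars_in_quartet=3 acc=0x8114 bytes_emitted=6
Padding '=': partial quartet acc=0x8114 -> emit 20 45; bytes_emitted=8

Answer: CB 46 98 83 5C 0D 20 45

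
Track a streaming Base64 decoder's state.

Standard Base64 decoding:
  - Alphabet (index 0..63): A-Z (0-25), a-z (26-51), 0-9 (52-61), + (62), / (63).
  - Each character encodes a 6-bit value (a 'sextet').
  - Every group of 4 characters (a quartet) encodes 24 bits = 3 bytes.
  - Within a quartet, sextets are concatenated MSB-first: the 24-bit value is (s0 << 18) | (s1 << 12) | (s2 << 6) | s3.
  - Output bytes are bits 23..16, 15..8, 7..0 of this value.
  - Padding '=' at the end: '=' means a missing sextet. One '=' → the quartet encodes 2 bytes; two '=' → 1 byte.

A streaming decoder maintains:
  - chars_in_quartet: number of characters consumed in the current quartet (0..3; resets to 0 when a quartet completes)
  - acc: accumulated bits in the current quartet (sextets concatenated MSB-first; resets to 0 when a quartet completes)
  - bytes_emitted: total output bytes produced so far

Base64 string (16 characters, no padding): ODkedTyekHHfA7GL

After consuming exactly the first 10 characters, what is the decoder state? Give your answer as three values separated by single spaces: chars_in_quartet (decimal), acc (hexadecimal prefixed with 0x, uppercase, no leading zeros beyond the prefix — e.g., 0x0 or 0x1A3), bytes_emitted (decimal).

After char 0 ('O'=14): chars_in_quartet=1 acc=0xE bytes_emitted=0
After char 1 ('D'=3): chars_in_quartet=2 acc=0x383 bytes_emitted=0
After char 2 ('k'=36): chars_in_quartet=3 acc=0xE0E4 bytes_emitted=0
After char 3 ('e'=30): chars_in_quartet=4 acc=0x38391E -> emit 38 39 1E, reset; bytes_emitted=3
After char 4 ('d'=29): chars_in_quartet=1 acc=0x1D bytes_emitted=3
After char 5 ('T'=19): chars_in_quartet=2 acc=0x753 bytes_emitted=3
After char 6 ('y'=50): chars_in_quartet=3 acc=0x1D4F2 bytes_emitted=3
After char 7 ('e'=30): chars_in_quartet=4 acc=0x753C9E -> emit 75 3C 9E, reset; bytes_emitted=6
After char 8 ('k'=36): chars_in_quartet=1 acc=0x24 bytes_emitted=6
After char 9 ('H'=7): chars_in_quartet=2 acc=0x907 bytes_emitted=6

Answer: 2 0x907 6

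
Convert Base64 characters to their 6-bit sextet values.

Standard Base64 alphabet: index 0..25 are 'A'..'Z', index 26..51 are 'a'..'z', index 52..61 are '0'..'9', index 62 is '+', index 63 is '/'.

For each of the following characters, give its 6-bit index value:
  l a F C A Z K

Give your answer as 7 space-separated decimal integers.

Answer: 37 26 5 2 0 25 10

Derivation:
'l': a..z range, 26 + ord('l') − ord('a') = 37
'a': a..z range, 26 + ord('a') − ord('a') = 26
'F': A..Z range, ord('F') − ord('A') = 5
'C': A..Z range, ord('C') − ord('A') = 2
'A': A..Z range, ord('A') − ord('A') = 0
'Z': A..Z range, ord('Z') − ord('A') = 25
'K': A..Z range, ord('K') − ord('A') = 10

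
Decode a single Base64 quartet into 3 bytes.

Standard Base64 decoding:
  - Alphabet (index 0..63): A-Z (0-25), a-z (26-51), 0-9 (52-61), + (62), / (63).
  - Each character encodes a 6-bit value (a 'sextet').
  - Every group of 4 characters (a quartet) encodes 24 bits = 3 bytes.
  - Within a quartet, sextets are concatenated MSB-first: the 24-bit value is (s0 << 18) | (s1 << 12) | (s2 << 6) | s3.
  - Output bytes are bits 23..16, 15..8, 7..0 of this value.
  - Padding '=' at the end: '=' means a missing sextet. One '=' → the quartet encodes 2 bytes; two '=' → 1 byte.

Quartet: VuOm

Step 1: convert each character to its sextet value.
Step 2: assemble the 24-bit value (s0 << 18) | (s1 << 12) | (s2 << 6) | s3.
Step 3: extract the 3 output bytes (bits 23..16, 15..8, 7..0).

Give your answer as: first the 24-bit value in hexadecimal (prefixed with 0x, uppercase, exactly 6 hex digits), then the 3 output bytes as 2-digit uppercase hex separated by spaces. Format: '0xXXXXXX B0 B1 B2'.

Sextets: V=21, u=46, O=14, m=38
24-bit: (21<<18) | (46<<12) | (14<<6) | 38
      = 0x540000 | 0x02E000 | 0x000380 | 0x000026
      = 0x56E3A6
Bytes: (v>>16)&0xFF=56, (v>>8)&0xFF=E3, v&0xFF=A6

Answer: 0x56E3A6 56 E3 A6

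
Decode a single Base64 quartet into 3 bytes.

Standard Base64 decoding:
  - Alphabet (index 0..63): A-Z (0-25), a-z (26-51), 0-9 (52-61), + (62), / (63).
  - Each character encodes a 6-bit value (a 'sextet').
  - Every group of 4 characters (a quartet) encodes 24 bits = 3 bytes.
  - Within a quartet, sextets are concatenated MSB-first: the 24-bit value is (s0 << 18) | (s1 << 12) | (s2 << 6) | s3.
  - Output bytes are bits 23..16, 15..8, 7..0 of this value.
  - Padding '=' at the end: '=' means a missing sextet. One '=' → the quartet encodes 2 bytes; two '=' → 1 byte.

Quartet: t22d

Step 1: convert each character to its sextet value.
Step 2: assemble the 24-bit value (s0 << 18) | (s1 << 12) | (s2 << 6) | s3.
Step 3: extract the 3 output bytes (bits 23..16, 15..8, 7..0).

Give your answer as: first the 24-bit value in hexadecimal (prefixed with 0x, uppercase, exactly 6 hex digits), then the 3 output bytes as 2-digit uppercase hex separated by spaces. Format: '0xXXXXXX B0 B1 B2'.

Sextets: t=45, 2=54, 2=54, d=29
24-bit: (45<<18) | (54<<12) | (54<<6) | 29
      = 0xB40000 | 0x036000 | 0x000D80 | 0x00001D
      = 0xB76D9D
Bytes: (v>>16)&0xFF=B7, (v>>8)&0xFF=6D, v&0xFF=9D

Answer: 0xB76D9D B7 6D 9D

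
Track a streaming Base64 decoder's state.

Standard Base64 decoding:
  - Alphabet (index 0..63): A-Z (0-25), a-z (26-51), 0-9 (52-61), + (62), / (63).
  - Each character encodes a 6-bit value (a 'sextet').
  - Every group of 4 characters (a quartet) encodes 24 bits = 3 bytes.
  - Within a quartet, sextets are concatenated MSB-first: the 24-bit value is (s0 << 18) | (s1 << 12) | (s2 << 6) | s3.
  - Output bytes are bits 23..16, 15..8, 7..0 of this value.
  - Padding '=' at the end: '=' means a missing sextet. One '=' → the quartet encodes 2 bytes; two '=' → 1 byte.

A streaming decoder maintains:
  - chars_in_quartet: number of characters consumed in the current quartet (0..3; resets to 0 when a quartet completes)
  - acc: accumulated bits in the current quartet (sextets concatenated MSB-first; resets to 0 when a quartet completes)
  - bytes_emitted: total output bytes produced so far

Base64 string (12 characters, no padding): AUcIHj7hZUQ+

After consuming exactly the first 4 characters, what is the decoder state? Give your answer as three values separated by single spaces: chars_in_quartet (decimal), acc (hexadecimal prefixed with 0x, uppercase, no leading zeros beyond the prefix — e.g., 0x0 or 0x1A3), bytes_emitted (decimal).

Answer: 0 0x0 3

Derivation:
After char 0 ('A'=0): chars_in_quartet=1 acc=0x0 bytes_emitted=0
After char 1 ('U'=20): chars_in_quartet=2 acc=0x14 bytes_emitted=0
After char 2 ('c'=28): chars_in_quartet=3 acc=0x51C bytes_emitted=0
After char 3 ('I'=8): chars_in_quartet=4 acc=0x14708 -> emit 01 47 08, reset; bytes_emitted=3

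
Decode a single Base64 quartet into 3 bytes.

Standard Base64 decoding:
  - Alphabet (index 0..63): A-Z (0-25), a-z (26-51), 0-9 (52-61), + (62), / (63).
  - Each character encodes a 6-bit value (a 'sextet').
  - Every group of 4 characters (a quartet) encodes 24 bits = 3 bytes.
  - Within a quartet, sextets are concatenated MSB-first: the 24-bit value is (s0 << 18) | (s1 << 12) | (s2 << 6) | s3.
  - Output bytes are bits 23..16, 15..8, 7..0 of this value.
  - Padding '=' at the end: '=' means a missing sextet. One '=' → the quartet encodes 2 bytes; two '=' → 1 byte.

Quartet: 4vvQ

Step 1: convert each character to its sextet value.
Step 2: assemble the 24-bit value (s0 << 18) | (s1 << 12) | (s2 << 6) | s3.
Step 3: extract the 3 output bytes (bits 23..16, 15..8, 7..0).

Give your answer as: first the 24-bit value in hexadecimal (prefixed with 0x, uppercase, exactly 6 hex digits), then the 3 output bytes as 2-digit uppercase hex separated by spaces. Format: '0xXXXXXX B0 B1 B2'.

Sextets: 4=56, v=47, v=47, Q=16
24-bit: (56<<18) | (47<<12) | (47<<6) | 16
      = 0xE00000 | 0x02F000 | 0x000BC0 | 0x000010
      = 0xE2FBD0
Bytes: (v>>16)&0xFF=E2, (v>>8)&0xFF=FB, v&0xFF=D0

Answer: 0xE2FBD0 E2 FB D0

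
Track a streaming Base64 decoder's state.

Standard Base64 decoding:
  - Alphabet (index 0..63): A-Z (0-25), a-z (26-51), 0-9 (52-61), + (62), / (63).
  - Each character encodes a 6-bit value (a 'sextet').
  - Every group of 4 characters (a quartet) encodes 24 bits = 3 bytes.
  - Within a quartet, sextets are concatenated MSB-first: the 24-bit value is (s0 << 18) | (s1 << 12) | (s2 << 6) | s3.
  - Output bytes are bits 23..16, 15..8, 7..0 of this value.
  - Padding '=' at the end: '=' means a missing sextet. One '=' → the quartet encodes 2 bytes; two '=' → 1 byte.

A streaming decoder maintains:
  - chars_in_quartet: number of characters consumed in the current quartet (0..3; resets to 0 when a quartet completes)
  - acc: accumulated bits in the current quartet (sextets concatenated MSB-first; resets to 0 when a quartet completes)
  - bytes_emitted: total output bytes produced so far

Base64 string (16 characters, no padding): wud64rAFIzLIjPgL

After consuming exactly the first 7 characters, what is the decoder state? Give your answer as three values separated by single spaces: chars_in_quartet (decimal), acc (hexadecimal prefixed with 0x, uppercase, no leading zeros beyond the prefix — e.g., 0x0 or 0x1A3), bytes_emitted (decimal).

Answer: 3 0x38AC0 3

Derivation:
After char 0 ('w'=48): chars_in_quartet=1 acc=0x30 bytes_emitted=0
After char 1 ('u'=46): chars_in_quartet=2 acc=0xC2E bytes_emitted=0
After char 2 ('d'=29): chars_in_quartet=3 acc=0x30B9D bytes_emitted=0
After char 3 ('6'=58): chars_in_quartet=4 acc=0xC2E77A -> emit C2 E7 7A, reset; bytes_emitted=3
After char 4 ('4'=56): chars_in_quartet=1 acc=0x38 bytes_emitted=3
After char 5 ('r'=43): chars_in_quartet=2 acc=0xE2B bytes_emitted=3
After char 6 ('A'=0): chars_in_quartet=3 acc=0x38AC0 bytes_emitted=3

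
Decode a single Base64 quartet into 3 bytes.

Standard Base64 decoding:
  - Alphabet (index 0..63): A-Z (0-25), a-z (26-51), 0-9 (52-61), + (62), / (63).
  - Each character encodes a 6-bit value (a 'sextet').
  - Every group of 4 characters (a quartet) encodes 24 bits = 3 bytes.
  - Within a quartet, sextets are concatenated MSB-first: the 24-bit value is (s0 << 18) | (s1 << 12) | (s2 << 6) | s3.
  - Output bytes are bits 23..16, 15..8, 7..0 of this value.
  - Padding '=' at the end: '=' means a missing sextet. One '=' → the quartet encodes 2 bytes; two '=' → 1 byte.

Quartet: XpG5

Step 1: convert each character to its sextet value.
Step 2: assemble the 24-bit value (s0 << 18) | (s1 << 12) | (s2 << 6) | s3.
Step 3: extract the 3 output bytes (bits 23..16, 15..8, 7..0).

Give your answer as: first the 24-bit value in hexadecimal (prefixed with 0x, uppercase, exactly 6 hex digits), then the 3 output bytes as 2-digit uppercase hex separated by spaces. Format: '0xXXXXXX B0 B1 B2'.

Answer: 0x5E91B9 5E 91 B9

Derivation:
Sextets: X=23, p=41, G=6, 5=57
24-bit: (23<<18) | (41<<12) | (6<<6) | 57
      = 0x5C0000 | 0x029000 | 0x000180 | 0x000039
      = 0x5E91B9
Bytes: (v>>16)&0xFF=5E, (v>>8)&0xFF=91, v&0xFF=B9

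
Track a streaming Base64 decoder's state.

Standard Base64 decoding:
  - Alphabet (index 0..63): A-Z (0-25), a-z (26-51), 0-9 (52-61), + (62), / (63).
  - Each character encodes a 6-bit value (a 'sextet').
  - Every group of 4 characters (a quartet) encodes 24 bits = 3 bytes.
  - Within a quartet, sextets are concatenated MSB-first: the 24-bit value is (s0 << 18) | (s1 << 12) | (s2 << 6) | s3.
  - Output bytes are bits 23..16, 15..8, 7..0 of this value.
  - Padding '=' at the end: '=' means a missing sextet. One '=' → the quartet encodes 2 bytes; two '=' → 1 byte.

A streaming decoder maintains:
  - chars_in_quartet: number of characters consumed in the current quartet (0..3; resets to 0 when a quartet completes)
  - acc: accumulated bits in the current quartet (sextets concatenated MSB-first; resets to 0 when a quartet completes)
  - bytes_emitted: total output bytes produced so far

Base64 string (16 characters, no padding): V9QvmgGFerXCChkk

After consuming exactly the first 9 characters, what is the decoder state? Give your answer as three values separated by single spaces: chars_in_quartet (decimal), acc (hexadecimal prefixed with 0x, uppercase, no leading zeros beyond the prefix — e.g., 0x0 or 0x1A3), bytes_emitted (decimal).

Answer: 1 0x1E 6

Derivation:
After char 0 ('V'=21): chars_in_quartet=1 acc=0x15 bytes_emitted=0
After char 1 ('9'=61): chars_in_quartet=2 acc=0x57D bytes_emitted=0
After char 2 ('Q'=16): chars_in_quartet=3 acc=0x15F50 bytes_emitted=0
After char 3 ('v'=47): chars_in_quartet=4 acc=0x57D42F -> emit 57 D4 2F, reset; bytes_emitted=3
After char 4 ('m'=38): chars_in_quartet=1 acc=0x26 bytes_emitted=3
After char 5 ('g'=32): chars_in_quartet=2 acc=0x9A0 bytes_emitted=3
After char 6 ('G'=6): chars_in_quartet=3 acc=0x26806 bytes_emitted=3
After char 7 ('F'=5): chars_in_quartet=4 acc=0x9A0185 -> emit 9A 01 85, reset; bytes_emitted=6
After char 8 ('e'=30): chars_in_quartet=1 acc=0x1E bytes_emitted=6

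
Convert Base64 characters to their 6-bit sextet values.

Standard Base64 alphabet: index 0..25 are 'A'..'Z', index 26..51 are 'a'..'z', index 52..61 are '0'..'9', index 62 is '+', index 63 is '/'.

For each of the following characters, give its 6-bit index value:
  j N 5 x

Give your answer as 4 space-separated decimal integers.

Answer: 35 13 57 49

Derivation:
'j': a..z range, 26 + ord('j') − ord('a') = 35
'N': A..Z range, ord('N') − ord('A') = 13
'5': 0..9 range, 52 + ord('5') − ord('0') = 57
'x': a..z range, 26 + ord('x') − ord('a') = 49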